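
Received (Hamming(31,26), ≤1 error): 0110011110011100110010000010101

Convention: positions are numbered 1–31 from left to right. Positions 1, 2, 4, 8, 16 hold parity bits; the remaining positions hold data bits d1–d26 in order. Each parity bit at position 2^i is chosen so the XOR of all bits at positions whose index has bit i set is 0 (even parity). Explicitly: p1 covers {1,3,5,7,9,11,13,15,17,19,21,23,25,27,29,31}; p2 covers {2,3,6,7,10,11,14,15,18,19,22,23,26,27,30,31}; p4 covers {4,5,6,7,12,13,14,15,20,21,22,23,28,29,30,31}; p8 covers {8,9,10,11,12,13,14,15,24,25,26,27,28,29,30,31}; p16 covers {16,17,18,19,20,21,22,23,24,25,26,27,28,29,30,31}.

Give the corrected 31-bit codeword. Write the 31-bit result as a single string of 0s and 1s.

s1 (pos 1,3,5,7,9,11,13,15,17,19,21,23,25,27,29,31): 0⊕1⊕0⊕1⊕1⊕0⊕1⊕0⊕1⊕0⊕1⊕0⊕0⊕1⊕1⊕1 = 1
s2 (pos 2,3,6,7,10,11,14,15,18,19,22,23,26,27,30,31): 1⊕1⊕1⊕1⊕0⊕0⊕1⊕0⊕1⊕0⊕0⊕0⊕0⊕1⊕0⊕1 = 0
s4 (pos 4,5,6,7,12,13,14,15,20,21,22,23,28,29,30,31): 0⊕0⊕1⊕1⊕1⊕1⊕1⊕0⊕0⊕1⊕0⊕0⊕0⊕1⊕0⊕1 = 0
s8 (pos 8,9,10,11,12,13,14,15,24,25,26,27,28,29,30,31): 1⊕1⊕0⊕0⊕1⊕1⊕1⊕0⊕0⊕0⊕0⊕1⊕0⊕1⊕0⊕1 = 0
s16 (pos 16,17,18,19,20,21,22,23,24,25,26,27,28,29,30,31): 0⊕1⊕1⊕0⊕0⊕1⊕0⊕0⊕0⊕0⊕0⊕1⊕0⊕1⊕0⊕1 = 0
Syndrome s16…s1 = 00001 → error at position 1.
Flip position 1: 0110011110011100110010000010101 → 1110011110011100110010000010101

1110011110011100110010000010101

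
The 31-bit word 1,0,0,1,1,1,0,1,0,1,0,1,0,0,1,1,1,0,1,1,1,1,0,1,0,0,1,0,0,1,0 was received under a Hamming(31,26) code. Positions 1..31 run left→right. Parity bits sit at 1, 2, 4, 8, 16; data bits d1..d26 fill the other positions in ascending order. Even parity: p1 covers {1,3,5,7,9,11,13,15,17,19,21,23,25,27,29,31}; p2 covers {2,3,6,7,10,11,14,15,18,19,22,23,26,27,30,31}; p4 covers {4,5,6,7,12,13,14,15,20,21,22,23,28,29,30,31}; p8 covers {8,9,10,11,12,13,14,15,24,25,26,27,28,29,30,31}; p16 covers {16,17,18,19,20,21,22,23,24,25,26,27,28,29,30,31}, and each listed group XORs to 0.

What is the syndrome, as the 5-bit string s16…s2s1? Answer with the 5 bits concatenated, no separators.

s1 (pos 1,3,5,7,9,11,13,15,17,19,21,23,25,27,29,31): 1⊕0⊕1⊕0⊕0⊕0⊕0⊕1⊕1⊕1⊕1⊕0⊕0⊕1⊕0⊕0 = 1
s2 (pos 2,3,6,7,10,11,14,15,18,19,22,23,26,27,30,31): 0⊕0⊕1⊕0⊕1⊕0⊕0⊕1⊕0⊕1⊕1⊕0⊕0⊕1⊕1⊕0 = 1
s4 (pos 4,5,6,7,12,13,14,15,20,21,22,23,28,29,30,31): 1⊕1⊕1⊕0⊕1⊕0⊕0⊕1⊕1⊕1⊕1⊕0⊕0⊕0⊕1⊕0 = 1
s8 (pos 8,9,10,11,12,13,14,15,24,25,26,27,28,29,30,31): 1⊕0⊕1⊕0⊕1⊕0⊕0⊕1⊕1⊕0⊕0⊕1⊕0⊕0⊕1⊕0 = 1
s16 (pos 16,17,18,19,20,21,22,23,24,25,26,27,28,29,30,31): 1⊕1⊕0⊕1⊕1⊕1⊕1⊕0⊕1⊕0⊕0⊕1⊕0⊕0⊕1⊕0 = 1
Syndrome s16…s1 = 11111 → error at position 31.

11111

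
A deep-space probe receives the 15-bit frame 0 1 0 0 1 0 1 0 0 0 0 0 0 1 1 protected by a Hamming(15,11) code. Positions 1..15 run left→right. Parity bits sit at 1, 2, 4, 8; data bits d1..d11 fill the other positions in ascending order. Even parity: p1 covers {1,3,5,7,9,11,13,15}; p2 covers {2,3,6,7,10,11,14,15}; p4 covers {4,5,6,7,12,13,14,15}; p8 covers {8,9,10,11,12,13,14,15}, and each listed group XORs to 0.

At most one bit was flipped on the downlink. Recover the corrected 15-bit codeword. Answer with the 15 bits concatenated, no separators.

s1 (pos 1,3,5,7,9,11,13,15): 0⊕0⊕1⊕1⊕0⊕0⊕0⊕1 = 1
s2 (pos 2,3,6,7,10,11,14,15): 1⊕0⊕0⊕1⊕0⊕0⊕1⊕1 = 0
s4 (pos 4,5,6,7,12,13,14,15): 0⊕1⊕0⊕1⊕0⊕0⊕1⊕1 = 0
s8 (pos 8,9,10,11,12,13,14,15): 0⊕0⊕0⊕0⊕0⊕0⊕1⊕1 = 0
Syndrome s8…s1 = 0001 → error at position 1.
Flip position 1: 010010100000011 → 110010100000011

110010100000011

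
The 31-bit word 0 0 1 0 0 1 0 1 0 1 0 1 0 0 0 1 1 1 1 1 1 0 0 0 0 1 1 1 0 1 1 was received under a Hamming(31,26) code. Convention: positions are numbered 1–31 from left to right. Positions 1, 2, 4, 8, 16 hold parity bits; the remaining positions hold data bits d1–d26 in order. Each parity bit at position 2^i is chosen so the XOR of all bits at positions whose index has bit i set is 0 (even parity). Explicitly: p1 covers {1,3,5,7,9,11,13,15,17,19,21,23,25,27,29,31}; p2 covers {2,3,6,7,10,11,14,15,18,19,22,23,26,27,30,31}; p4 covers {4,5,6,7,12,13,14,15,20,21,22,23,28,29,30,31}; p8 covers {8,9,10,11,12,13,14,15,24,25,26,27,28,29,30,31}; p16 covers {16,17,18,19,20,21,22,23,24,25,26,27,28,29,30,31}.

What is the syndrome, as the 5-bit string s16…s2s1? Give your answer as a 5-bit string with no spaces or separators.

10110

s1 (pos 1,3,5,7,9,11,13,15,17,19,21,23,25,27,29,31): 0⊕1⊕0⊕0⊕0⊕0⊕0⊕0⊕1⊕1⊕1⊕0⊕0⊕1⊕0⊕1 = 0
s2 (pos 2,3,6,7,10,11,14,15,18,19,22,23,26,27,30,31): 0⊕1⊕1⊕0⊕1⊕0⊕0⊕0⊕1⊕1⊕0⊕0⊕1⊕1⊕1⊕1 = 1
s4 (pos 4,5,6,7,12,13,14,15,20,21,22,23,28,29,30,31): 0⊕0⊕1⊕0⊕1⊕0⊕0⊕0⊕1⊕1⊕0⊕0⊕1⊕0⊕1⊕1 = 1
s8 (pos 8,9,10,11,12,13,14,15,24,25,26,27,28,29,30,31): 1⊕0⊕1⊕0⊕1⊕0⊕0⊕0⊕0⊕0⊕1⊕1⊕1⊕0⊕1⊕1 = 0
s16 (pos 16,17,18,19,20,21,22,23,24,25,26,27,28,29,30,31): 1⊕1⊕1⊕1⊕1⊕1⊕0⊕0⊕0⊕0⊕1⊕1⊕1⊕0⊕1⊕1 = 1
Syndrome s16…s1 = 10110 → error at position 22.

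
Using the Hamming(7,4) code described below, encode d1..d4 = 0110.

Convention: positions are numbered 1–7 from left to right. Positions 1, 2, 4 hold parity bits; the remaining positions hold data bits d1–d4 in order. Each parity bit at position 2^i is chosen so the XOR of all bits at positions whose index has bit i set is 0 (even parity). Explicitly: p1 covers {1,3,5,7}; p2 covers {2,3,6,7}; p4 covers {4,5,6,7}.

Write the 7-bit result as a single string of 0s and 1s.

1100110

Place data at non-parity positions: p1 p2 0 p4 1 1 0
p1 (pos 1,3,5,7): XOR of data positions = 0⊕1⊕0 = 1
p2 (pos 2,3,6,7): XOR of data positions = 0⊕1⊕0 = 1
p4 (pos 4,5,6,7): XOR of data positions = 1⊕1⊕0 = 0
Codeword: 1100110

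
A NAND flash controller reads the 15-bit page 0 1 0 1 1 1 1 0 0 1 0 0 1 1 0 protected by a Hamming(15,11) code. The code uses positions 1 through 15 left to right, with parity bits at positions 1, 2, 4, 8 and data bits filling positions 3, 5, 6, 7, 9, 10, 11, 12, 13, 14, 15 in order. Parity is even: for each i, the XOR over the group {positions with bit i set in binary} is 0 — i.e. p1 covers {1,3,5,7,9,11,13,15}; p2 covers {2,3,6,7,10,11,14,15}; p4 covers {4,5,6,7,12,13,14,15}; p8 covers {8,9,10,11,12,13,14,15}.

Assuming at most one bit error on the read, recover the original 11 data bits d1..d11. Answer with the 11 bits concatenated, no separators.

s1 (pos 1,3,5,7,9,11,13,15): 0⊕0⊕1⊕1⊕0⊕0⊕1⊕0 = 1
s2 (pos 2,3,6,7,10,11,14,15): 1⊕0⊕1⊕1⊕1⊕0⊕1⊕0 = 1
s4 (pos 4,5,6,7,12,13,14,15): 1⊕1⊕1⊕1⊕0⊕1⊕1⊕0 = 0
s8 (pos 8,9,10,11,12,13,14,15): 0⊕0⊕1⊕0⊕0⊕1⊕1⊕0 = 1
Syndrome s8…s1 = 1011 → error at position 11.
Flip position 11: 010111100100110 → 010111100110110
Read data bits from positions 3,5,6,7,9,10,11,12,13,14,15: 01110110110

01110110110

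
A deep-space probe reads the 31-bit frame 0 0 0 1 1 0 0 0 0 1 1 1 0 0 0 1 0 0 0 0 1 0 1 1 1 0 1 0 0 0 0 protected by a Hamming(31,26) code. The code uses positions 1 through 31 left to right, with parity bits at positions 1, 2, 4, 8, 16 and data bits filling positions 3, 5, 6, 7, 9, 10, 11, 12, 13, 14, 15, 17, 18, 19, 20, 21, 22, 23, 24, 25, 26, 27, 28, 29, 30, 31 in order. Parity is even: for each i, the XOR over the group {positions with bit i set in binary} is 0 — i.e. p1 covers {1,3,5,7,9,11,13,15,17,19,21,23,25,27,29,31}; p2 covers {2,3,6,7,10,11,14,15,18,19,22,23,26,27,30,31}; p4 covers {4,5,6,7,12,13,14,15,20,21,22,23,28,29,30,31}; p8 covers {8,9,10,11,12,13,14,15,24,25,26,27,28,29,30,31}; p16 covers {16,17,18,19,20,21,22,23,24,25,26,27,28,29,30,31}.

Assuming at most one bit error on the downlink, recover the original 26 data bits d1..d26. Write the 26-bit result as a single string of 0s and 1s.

s1 (pos 1,3,5,7,9,11,13,15,17,19,21,23,25,27,29,31): 0⊕0⊕1⊕0⊕0⊕1⊕0⊕0⊕0⊕0⊕1⊕1⊕1⊕1⊕0⊕0 = 0
s2 (pos 2,3,6,7,10,11,14,15,18,19,22,23,26,27,30,31): 0⊕0⊕0⊕0⊕1⊕1⊕0⊕0⊕0⊕0⊕0⊕1⊕0⊕1⊕0⊕0 = 0
s4 (pos 4,5,6,7,12,13,14,15,20,21,22,23,28,29,30,31): 1⊕1⊕0⊕0⊕1⊕0⊕0⊕0⊕0⊕1⊕0⊕1⊕0⊕0⊕0⊕0 = 1
s8 (pos 8,9,10,11,12,13,14,15,24,25,26,27,28,29,30,31): 0⊕0⊕1⊕1⊕1⊕0⊕0⊕0⊕1⊕1⊕0⊕1⊕0⊕0⊕0⊕0 = 0
s16 (pos 16,17,18,19,20,21,22,23,24,25,26,27,28,29,30,31): 1⊕0⊕0⊕0⊕0⊕1⊕0⊕1⊕1⊕1⊕0⊕1⊕0⊕0⊕0⊕0 = 0
Syndrome s16…s1 = 00100 → error at position 4.
Flip position 4: 0001100001110001000010111010000 → 0000100001110001000010111010000
Read data bits from positions 3,5,6,7,9,10,11,12,13,14,15,17,18,19,20,21,22,23,24,25,26,27,28,29,30,31: 01000111000000010111010000

01000111000000010111010000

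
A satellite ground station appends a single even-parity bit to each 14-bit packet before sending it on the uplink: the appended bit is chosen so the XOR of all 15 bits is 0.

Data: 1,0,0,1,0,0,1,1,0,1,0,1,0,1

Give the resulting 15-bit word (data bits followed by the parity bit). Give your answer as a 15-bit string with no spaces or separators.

XOR of the 14 data bits: 1⊕0⊕0⊕1⊕0⊕0⊕1⊕1⊕0⊕1⊕0⊕1⊕0⊕1 = 1
Parity bit = 1 (so all 15 bits XOR to 0).

100100110101011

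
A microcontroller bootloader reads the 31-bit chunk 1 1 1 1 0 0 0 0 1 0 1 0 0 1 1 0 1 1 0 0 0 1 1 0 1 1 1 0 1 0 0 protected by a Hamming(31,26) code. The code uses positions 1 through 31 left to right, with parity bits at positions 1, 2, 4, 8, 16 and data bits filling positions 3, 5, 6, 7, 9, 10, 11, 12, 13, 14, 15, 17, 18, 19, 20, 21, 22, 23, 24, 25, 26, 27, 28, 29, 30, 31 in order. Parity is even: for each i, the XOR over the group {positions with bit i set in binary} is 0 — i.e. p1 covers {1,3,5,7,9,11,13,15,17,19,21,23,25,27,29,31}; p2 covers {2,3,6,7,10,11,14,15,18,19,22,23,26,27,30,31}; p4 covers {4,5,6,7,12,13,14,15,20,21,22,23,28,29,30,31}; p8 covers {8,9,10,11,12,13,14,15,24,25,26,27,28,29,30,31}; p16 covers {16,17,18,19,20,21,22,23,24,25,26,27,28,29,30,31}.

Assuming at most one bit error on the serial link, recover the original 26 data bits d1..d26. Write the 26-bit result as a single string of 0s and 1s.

s1 (pos 1,3,5,7,9,11,13,15,17,19,21,23,25,27,29,31): 1⊕1⊕0⊕0⊕1⊕1⊕0⊕1⊕1⊕0⊕0⊕1⊕1⊕1⊕1⊕0 = 0
s2 (pos 2,3,6,7,10,11,14,15,18,19,22,23,26,27,30,31): 1⊕1⊕0⊕0⊕0⊕1⊕1⊕1⊕1⊕0⊕1⊕1⊕1⊕1⊕0⊕0 = 0
s4 (pos 4,5,6,7,12,13,14,15,20,21,22,23,28,29,30,31): 1⊕0⊕0⊕0⊕0⊕0⊕1⊕1⊕0⊕0⊕1⊕1⊕0⊕1⊕0⊕0 = 0
s8 (pos 8,9,10,11,12,13,14,15,24,25,26,27,28,29,30,31): 0⊕1⊕0⊕1⊕0⊕0⊕1⊕1⊕0⊕1⊕1⊕1⊕0⊕1⊕0⊕0 = 0
s16 (pos 16,17,18,19,20,21,22,23,24,25,26,27,28,29,30,31): 0⊕1⊕1⊕0⊕0⊕0⊕1⊕1⊕0⊕1⊕1⊕1⊕0⊕1⊕0⊕0 = 0
Syndrome s16…s1 = 00000 → no error.
Read data bits from positions 3,5,6,7,9,10,11,12,13,14,15,17,18,19,20,21,22,23,24,25,26,27,28,29,30,31: 10001010011110001101110100

10001010011110001101110100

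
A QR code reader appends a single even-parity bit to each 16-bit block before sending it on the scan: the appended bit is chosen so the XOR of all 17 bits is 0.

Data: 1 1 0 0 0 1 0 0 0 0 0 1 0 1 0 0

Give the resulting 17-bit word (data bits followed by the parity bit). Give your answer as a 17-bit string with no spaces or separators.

XOR of the 16 data bits: 1⊕1⊕0⊕0⊕0⊕1⊕0⊕0⊕0⊕0⊕0⊕1⊕0⊕1⊕0⊕0 = 1
Parity bit = 1 (so all 17 bits XOR to 0).

11000100000101001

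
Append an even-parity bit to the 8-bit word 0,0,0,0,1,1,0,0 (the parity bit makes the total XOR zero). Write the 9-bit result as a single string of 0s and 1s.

XOR of the 8 data bits: 0⊕0⊕0⊕0⊕1⊕1⊕0⊕0 = 0
Parity bit = 0 (so all 9 bits XOR to 0).

000011000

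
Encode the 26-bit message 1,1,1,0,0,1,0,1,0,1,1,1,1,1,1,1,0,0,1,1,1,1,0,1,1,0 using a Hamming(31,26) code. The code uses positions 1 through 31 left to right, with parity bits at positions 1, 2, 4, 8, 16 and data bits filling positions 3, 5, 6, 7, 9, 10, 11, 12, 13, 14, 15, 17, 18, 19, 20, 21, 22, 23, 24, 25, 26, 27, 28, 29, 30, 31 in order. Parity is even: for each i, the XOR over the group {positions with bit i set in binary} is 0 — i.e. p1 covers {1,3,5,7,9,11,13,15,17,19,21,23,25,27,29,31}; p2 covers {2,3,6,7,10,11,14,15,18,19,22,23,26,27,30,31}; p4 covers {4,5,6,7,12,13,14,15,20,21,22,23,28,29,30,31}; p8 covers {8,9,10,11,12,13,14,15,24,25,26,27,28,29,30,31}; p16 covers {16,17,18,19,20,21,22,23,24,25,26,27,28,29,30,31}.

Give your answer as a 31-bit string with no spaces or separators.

Place data at non-parity positions: p1 p2 1 p4 1 1 0 p8 0 1 0 1 0 1 1 p16 1 1 1 1 1 0 0 1 1 1 1 0 1 1 0
p1 (pos 1,3,5,7,9,11,13,15,17,19,21,23,25,27,29,31): XOR of data positions = 1⊕1⊕0⊕0⊕0⊕0⊕1⊕1⊕1⊕1⊕0⊕1⊕1⊕1⊕0 = 1
p2 (pos 2,3,6,7,10,11,14,15,18,19,22,23,26,27,30,31): XOR of data positions = 1⊕1⊕0⊕1⊕0⊕1⊕1⊕1⊕1⊕0⊕0⊕1⊕1⊕1⊕0 = 0
p4 (pos 4,5,6,7,12,13,14,15,20,21,22,23,28,29,30,31): XOR of data positions = 1⊕1⊕0⊕1⊕0⊕1⊕1⊕1⊕1⊕0⊕0⊕0⊕1⊕1⊕0 = 1
p8 (pos 8,9,10,11,12,13,14,15,24,25,26,27,28,29,30,31): XOR of data positions = 0⊕1⊕0⊕1⊕0⊕1⊕1⊕1⊕1⊕1⊕1⊕0⊕1⊕1⊕0 = 0
p16 (pos 16,17,18,19,20,21,22,23,24,25,26,27,28,29,30,31): XOR of data positions = 1⊕1⊕1⊕1⊕1⊕0⊕0⊕1⊕1⊕1⊕1⊕0⊕1⊕1⊕0 = 1
Codeword: 1011110001010111111110011110110

1011110001010111111110011110110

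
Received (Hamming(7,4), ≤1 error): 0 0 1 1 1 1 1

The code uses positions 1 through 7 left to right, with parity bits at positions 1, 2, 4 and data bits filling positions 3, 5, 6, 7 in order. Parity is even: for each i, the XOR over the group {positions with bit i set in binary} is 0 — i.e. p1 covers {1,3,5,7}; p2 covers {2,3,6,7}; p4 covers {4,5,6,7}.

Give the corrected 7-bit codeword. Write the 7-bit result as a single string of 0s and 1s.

s1 (pos 1,3,5,7): 0⊕1⊕1⊕1 = 1
s2 (pos 2,3,6,7): 0⊕1⊕1⊕1 = 1
s4 (pos 4,5,6,7): 1⊕1⊕1⊕1 = 0
Syndrome s4…s1 = 011 → error at position 3.
Flip position 3: 0011111 → 0001111

0001111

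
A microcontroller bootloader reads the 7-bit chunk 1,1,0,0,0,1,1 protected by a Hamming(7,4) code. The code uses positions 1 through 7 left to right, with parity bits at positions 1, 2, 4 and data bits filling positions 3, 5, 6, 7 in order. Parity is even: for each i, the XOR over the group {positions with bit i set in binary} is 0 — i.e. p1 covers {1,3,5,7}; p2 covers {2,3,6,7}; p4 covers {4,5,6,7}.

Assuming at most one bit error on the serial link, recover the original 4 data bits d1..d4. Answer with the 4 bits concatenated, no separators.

s1 (pos 1,3,5,7): 1⊕0⊕0⊕1 = 0
s2 (pos 2,3,6,7): 1⊕0⊕1⊕1 = 1
s4 (pos 4,5,6,7): 0⊕0⊕1⊕1 = 0
Syndrome s4…s1 = 010 → error at position 2.
Flip position 2: 1100011 → 1000011
Read data bits from positions 3,5,6,7: 0011

0011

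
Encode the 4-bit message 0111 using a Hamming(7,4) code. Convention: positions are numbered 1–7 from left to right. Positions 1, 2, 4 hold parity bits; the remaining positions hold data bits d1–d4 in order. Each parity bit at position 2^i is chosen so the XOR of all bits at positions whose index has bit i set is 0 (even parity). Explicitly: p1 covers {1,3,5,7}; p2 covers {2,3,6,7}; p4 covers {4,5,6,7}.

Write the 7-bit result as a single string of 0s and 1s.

0001111

Place data at non-parity positions: p1 p2 0 p4 1 1 1
p1 (pos 1,3,5,7): XOR of data positions = 0⊕1⊕1 = 0
p2 (pos 2,3,6,7): XOR of data positions = 0⊕1⊕1 = 0
p4 (pos 4,5,6,7): XOR of data positions = 1⊕1⊕1 = 1
Codeword: 0001111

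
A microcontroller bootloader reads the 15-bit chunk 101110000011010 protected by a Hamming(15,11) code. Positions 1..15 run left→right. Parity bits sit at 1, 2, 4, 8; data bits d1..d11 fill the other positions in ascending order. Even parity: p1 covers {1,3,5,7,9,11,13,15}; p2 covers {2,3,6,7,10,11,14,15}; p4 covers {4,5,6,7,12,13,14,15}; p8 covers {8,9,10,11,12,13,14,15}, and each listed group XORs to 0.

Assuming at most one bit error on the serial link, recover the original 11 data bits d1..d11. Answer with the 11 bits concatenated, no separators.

s1 (pos 1,3,5,7,9,11,13,15): 1⊕1⊕1⊕0⊕0⊕1⊕0⊕0 = 0
s2 (pos 2,3,6,7,10,11,14,15): 0⊕1⊕0⊕0⊕0⊕1⊕1⊕0 = 1
s4 (pos 4,5,6,7,12,13,14,15): 1⊕1⊕0⊕0⊕1⊕0⊕1⊕0 = 0
s8 (pos 8,9,10,11,12,13,14,15): 0⊕0⊕0⊕1⊕1⊕0⊕1⊕0 = 1
Syndrome s8…s1 = 1010 → error at position 10.
Flip position 10: 101110000011010 → 101110000111010
Read data bits from positions 3,5,6,7,9,10,11,12,13,14,15: 11000111010

11000111010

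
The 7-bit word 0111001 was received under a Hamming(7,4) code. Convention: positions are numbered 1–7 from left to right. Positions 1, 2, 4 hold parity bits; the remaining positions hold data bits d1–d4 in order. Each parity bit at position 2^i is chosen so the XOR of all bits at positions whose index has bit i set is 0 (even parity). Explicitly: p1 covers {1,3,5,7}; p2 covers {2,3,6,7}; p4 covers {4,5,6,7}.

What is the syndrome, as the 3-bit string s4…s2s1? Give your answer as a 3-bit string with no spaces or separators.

s1 (pos 1,3,5,7): 0⊕1⊕0⊕1 = 0
s2 (pos 2,3,6,7): 1⊕1⊕0⊕1 = 1
s4 (pos 4,5,6,7): 1⊕0⊕0⊕1 = 0
Syndrome s4…s1 = 010 → error at position 2.

010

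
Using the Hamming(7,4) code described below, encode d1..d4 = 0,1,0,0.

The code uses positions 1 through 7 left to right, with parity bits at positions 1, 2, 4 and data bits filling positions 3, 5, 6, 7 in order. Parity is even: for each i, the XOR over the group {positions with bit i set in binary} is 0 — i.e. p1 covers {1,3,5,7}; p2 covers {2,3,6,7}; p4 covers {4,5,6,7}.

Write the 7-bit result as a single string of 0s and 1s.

1001100

Place data at non-parity positions: p1 p2 0 p4 1 0 0
p1 (pos 1,3,5,7): XOR of data positions = 0⊕1⊕0 = 1
p2 (pos 2,3,6,7): XOR of data positions = 0⊕0⊕0 = 0
p4 (pos 4,5,6,7): XOR of data positions = 1⊕0⊕0 = 1
Codeword: 1001100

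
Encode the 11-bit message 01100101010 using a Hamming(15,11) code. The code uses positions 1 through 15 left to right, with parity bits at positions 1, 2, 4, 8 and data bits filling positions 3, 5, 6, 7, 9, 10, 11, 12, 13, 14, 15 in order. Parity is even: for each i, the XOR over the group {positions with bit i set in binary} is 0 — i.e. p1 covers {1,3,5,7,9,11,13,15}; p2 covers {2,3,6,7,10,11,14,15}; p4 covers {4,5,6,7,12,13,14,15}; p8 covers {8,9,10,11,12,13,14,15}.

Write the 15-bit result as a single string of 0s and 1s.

110011010101010

Place data at non-parity positions: p1 p2 0 p4 1 1 0 p8 0 1 0 1 0 1 0
p1 (pos 1,3,5,7,9,11,13,15): XOR of data positions = 0⊕1⊕0⊕0⊕0⊕0⊕0 = 1
p2 (pos 2,3,6,7,10,11,14,15): XOR of data positions = 0⊕1⊕0⊕1⊕0⊕1⊕0 = 1
p4 (pos 4,5,6,7,12,13,14,15): XOR of data positions = 1⊕1⊕0⊕1⊕0⊕1⊕0 = 0
p8 (pos 8,9,10,11,12,13,14,15): XOR of data positions = 0⊕1⊕0⊕1⊕0⊕1⊕0 = 1
Codeword: 110011010101010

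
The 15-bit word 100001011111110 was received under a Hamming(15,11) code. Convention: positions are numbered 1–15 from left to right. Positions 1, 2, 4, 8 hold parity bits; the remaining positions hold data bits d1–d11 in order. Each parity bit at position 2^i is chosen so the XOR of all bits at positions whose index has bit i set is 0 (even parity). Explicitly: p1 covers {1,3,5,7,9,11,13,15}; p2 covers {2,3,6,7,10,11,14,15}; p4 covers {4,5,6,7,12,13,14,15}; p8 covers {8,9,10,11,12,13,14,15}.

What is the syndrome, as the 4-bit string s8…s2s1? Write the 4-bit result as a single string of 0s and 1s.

s1 (pos 1,3,5,7,9,11,13,15): 1⊕0⊕0⊕0⊕1⊕1⊕1⊕0 = 0
s2 (pos 2,3,6,7,10,11,14,15): 0⊕0⊕1⊕0⊕1⊕1⊕1⊕0 = 0
s4 (pos 4,5,6,7,12,13,14,15): 0⊕0⊕1⊕0⊕1⊕1⊕1⊕0 = 0
s8 (pos 8,9,10,11,12,13,14,15): 1⊕1⊕1⊕1⊕1⊕1⊕1⊕0 = 1
Syndrome s8…s1 = 1000 → error at position 8.

1000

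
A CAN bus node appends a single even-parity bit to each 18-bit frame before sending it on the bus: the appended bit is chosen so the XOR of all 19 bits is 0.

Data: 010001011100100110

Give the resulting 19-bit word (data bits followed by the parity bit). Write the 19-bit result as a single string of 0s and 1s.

0100010111001001100

XOR of the 18 data bits: 0⊕1⊕0⊕0⊕0⊕1⊕0⊕1⊕1⊕1⊕0⊕0⊕1⊕0⊕0⊕1⊕1⊕0 = 0
Parity bit = 0 (so all 19 bits XOR to 0).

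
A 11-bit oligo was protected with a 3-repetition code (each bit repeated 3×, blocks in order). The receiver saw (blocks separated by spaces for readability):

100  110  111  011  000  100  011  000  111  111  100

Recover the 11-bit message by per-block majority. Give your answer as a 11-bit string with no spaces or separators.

Block 1 (100): 1 one → 0
Block 2 (110): 2 ones → 1
Block 3 (111): 3 ones → 1
Block 4 (011): 2 ones → 1
Block 5 (000): 0 ones → 0
Block 6 (100): 1 one → 0
Block 7 (011): 2 ones → 1
Block 8 (000): 0 ones → 0
Block 9 (111): 3 ones → 1
Block 10 (111): 3 ones → 1
Block 11 (100): 1 one → 0

01110010110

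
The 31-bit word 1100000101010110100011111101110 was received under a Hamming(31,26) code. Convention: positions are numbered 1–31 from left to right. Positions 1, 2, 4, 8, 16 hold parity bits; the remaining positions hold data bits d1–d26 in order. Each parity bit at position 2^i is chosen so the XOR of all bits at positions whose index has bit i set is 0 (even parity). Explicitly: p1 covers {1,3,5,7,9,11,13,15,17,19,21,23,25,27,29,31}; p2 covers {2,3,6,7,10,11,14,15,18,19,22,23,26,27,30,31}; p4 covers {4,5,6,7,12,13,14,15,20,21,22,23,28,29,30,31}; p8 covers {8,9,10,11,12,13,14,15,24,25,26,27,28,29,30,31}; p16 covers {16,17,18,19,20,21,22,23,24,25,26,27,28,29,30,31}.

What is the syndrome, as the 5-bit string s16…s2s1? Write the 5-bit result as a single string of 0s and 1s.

s1 (pos 1,3,5,7,9,11,13,15,17,19,21,23,25,27,29,31): 1⊕0⊕0⊕0⊕0⊕0⊕0⊕1⊕1⊕0⊕1⊕1⊕1⊕0⊕1⊕0 = 1
s2 (pos 2,3,6,7,10,11,14,15,18,19,22,23,26,27,30,31): 1⊕0⊕0⊕0⊕1⊕0⊕1⊕1⊕0⊕0⊕1⊕1⊕1⊕0⊕1⊕0 = 0
s4 (pos 4,5,6,7,12,13,14,15,20,21,22,23,28,29,30,31): 0⊕0⊕0⊕0⊕1⊕0⊕1⊕1⊕0⊕1⊕1⊕1⊕1⊕1⊕1⊕0 = 1
s8 (pos 8,9,10,11,12,13,14,15,24,25,26,27,28,29,30,31): 1⊕0⊕1⊕0⊕1⊕0⊕1⊕1⊕1⊕1⊕1⊕0⊕1⊕1⊕1⊕0 = 1
s16 (pos 16,17,18,19,20,21,22,23,24,25,26,27,28,29,30,31): 0⊕1⊕0⊕0⊕0⊕1⊕1⊕1⊕1⊕1⊕1⊕0⊕1⊕1⊕1⊕0 = 0
Syndrome s16…s1 = 01101 → error at position 13.

01101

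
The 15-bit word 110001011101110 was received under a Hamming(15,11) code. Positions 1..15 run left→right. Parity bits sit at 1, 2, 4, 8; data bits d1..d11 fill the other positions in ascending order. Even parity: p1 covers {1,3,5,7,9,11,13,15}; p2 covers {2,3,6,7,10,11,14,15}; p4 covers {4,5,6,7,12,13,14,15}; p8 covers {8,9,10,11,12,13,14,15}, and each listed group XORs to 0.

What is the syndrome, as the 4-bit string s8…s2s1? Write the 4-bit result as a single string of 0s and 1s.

0001

s1 (pos 1,3,5,7,9,11,13,15): 1⊕0⊕0⊕0⊕1⊕0⊕1⊕0 = 1
s2 (pos 2,3,6,7,10,11,14,15): 1⊕0⊕1⊕0⊕1⊕0⊕1⊕0 = 0
s4 (pos 4,5,6,7,12,13,14,15): 0⊕0⊕1⊕0⊕1⊕1⊕1⊕0 = 0
s8 (pos 8,9,10,11,12,13,14,15): 1⊕1⊕1⊕0⊕1⊕1⊕1⊕0 = 0
Syndrome s8…s1 = 0001 → error at position 1.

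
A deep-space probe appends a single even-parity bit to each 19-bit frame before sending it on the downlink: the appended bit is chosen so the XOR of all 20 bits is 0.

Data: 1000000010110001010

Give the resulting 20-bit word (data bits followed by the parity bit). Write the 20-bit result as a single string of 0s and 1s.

10000000101100010100

XOR of the 19 data bits: 1⊕0⊕0⊕0⊕0⊕0⊕0⊕0⊕1⊕0⊕1⊕1⊕0⊕0⊕0⊕1⊕0⊕1⊕0 = 0
Parity bit = 0 (so all 20 bits XOR to 0).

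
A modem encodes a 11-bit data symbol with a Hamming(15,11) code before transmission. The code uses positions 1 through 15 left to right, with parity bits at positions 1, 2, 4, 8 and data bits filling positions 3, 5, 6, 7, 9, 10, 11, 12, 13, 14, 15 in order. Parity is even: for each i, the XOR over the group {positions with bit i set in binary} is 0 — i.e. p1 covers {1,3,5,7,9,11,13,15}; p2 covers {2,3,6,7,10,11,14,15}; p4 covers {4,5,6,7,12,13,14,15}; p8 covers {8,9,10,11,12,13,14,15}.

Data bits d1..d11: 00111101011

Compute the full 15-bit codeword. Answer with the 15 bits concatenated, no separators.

110101111101011

Place data at non-parity positions: p1 p2 0 p4 0 1 1 p8 1 1 0 1 0 1 1
p1 (pos 1,3,5,7,9,11,13,15): XOR of data positions = 0⊕0⊕1⊕1⊕0⊕0⊕1 = 1
p2 (pos 2,3,6,7,10,11,14,15): XOR of data positions = 0⊕1⊕1⊕1⊕0⊕1⊕1 = 1
p4 (pos 4,5,6,7,12,13,14,15): XOR of data positions = 0⊕1⊕1⊕1⊕0⊕1⊕1 = 1
p8 (pos 8,9,10,11,12,13,14,15): XOR of data positions = 1⊕1⊕0⊕1⊕0⊕1⊕1 = 1
Codeword: 110101111101011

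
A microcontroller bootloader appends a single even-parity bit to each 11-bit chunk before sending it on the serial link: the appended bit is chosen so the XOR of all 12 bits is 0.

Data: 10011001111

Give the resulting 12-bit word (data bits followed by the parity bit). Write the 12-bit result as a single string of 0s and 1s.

XOR of the 11 data bits: 1⊕0⊕0⊕1⊕1⊕0⊕0⊕1⊕1⊕1⊕1 = 1
Parity bit = 1 (so all 12 bits XOR to 0).

100110011111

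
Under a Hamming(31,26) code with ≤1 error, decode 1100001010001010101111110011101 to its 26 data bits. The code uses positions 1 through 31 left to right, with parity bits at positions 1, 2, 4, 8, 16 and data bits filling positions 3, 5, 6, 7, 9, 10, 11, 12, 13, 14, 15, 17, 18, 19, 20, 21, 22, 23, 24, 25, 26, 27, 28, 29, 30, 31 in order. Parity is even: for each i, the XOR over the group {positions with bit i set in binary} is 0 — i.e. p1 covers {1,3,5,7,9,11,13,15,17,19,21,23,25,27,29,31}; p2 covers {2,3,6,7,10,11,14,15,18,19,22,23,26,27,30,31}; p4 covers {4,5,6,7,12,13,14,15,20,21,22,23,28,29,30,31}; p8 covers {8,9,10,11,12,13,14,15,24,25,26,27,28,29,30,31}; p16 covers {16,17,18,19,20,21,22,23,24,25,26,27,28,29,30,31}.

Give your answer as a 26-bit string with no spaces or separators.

s1 (pos 1,3,5,7,9,11,13,15,17,19,21,23,25,27,29,31): 1⊕0⊕0⊕1⊕1⊕0⊕1⊕1⊕1⊕1⊕1⊕1⊕0⊕1⊕1⊕1 = 0
s2 (pos 2,3,6,7,10,11,14,15,18,19,22,23,26,27,30,31): 1⊕0⊕0⊕1⊕0⊕0⊕0⊕1⊕0⊕1⊕1⊕1⊕0⊕1⊕0⊕1 = 0
s4 (pos 4,5,6,7,12,13,14,15,20,21,22,23,28,29,30,31): 0⊕0⊕0⊕1⊕0⊕1⊕0⊕1⊕1⊕1⊕1⊕1⊕1⊕1⊕0⊕1 = 0
s8 (pos 8,9,10,11,12,13,14,15,24,25,26,27,28,29,30,31): 0⊕1⊕0⊕0⊕0⊕1⊕0⊕1⊕1⊕0⊕0⊕1⊕1⊕1⊕0⊕1 = 0
s16 (pos 16,17,18,19,20,21,22,23,24,25,26,27,28,29,30,31): 0⊕1⊕0⊕1⊕1⊕1⊕1⊕1⊕1⊕0⊕0⊕1⊕1⊕1⊕0⊕1 = 1
Syndrome s16…s1 = 10000 → error at position 16.
Flip position 16: 1100001010001010101111110011101 → 1100001010001011101111110011101
Read data bits from positions 3,5,6,7,9,10,11,12,13,14,15,17,18,19,20,21,22,23,24,25,26,27,28,29,30,31: 00011000101101111110011101

00011000101101111110011101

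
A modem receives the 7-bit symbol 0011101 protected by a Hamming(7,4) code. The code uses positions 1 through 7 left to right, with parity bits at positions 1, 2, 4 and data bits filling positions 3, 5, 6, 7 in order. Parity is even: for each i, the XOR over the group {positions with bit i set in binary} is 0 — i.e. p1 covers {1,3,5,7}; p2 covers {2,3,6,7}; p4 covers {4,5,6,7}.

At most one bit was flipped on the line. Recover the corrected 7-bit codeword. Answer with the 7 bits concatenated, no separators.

0011001

s1 (pos 1,3,5,7): 0⊕1⊕1⊕1 = 1
s2 (pos 2,3,6,7): 0⊕1⊕0⊕1 = 0
s4 (pos 4,5,6,7): 1⊕1⊕0⊕1 = 1
Syndrome s4…s1 = 101 → error at position 5.
Flip position 5: 0011101 → 0011001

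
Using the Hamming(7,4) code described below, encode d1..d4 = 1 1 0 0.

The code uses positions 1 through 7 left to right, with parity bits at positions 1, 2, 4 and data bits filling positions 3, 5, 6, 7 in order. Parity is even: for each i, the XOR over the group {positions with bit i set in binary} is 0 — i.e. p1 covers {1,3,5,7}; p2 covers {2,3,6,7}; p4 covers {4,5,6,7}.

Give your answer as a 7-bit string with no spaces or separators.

Place data at non-parity positions: p1 p2 1 p4 1 0 0
p1 (pos 1,3,5,7): XOR of data positions = 1⊕1⊕0 = 0
p2 (pos 2,3,6,7): XOR of data positions = 1⊕0⊕0 = 1
p4 (pos 4,5,6,7): XOR of data positions = 1⊕0⊕0 = 1
Codeword: 0111100

0111100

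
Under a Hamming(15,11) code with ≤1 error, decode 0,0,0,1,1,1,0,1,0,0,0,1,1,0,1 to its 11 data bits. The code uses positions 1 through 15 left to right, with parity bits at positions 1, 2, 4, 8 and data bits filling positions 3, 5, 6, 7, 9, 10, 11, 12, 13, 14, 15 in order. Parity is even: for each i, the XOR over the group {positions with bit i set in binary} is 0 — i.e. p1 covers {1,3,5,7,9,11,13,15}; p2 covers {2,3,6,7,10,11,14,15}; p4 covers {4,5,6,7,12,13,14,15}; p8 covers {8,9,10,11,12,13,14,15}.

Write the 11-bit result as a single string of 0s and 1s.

01100001101

s1 (pos 1,3,5,7,9,11,13,15): 0⊕0⊕1⊕0⊕0⊕0⊕1⊕1 = 1
s2 (pos 2,3,6,7,10,11,14,15): 0⊕0⊕1⊕0⊕0⊕0⊕0⊕1 = 0
s4 (pos 4,5,6,7,12,13,14,15): 1⊕1⊕1⊕0⊕1⊕1⊕0⊕1 = 0
s8 (pos 8,9,10,11,12,13,14,15): 1⊕0⊕0⊕0⊕1⊕1⊕0⊕1 = 0
Syndrome s8…s1 = 0001 → error at position 1.
Flip position 1: 000111010001101 → 100111010001101
Read data bits from positions 3,5,6,7,9,10,11,12,13,14,15: 01100001101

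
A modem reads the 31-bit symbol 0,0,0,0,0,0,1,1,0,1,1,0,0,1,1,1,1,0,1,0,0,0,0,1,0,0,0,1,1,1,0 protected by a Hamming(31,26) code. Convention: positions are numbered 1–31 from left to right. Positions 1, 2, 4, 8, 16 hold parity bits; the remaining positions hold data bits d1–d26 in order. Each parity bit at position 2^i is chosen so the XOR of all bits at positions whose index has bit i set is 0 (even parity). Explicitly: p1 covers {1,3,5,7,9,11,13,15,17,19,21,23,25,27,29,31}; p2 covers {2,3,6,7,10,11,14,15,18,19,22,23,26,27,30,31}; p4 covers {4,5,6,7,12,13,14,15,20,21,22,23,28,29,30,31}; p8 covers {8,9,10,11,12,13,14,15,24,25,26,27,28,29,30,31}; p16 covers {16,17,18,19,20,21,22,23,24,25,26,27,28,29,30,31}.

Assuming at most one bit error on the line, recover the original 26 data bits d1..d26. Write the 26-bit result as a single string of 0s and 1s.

00010110011101000010101110

s1 (pos 1,3,5,7,9,11,13,15,17,19,21,23,25,27,29,31): 0⊕0⊕0⊕1⊕0⊕1⊕0⊕1⊕1⊕1⊕0⊕0⊕0⊕0⊕1⊕0 = 0
s2 (pos 2,3,6,7,10,11,14,15,18,19,22,23,26,27,30,31): 0⊕0⊕0⊕1⊕1⊕1⊕1⊕1⊕0⊕1⊕0⊕0⊕0⊕0⊕1⊕0 = 1
s4 (pos 4,5,6,7,12,13,14,15,20,21,22,23,28,29,30,31): 0⊕0⊕0⊕1⊕0⊕0⊕1⊕1⊕0⊕0⊕0⊕0⊕1⊕1⊕1⊕0 = 0
s8 (pos 8,9,10,11,12,13,14,15,24,25,26,27,28,29,30,31): 1⊕0⊕1⊕1⊕0⊕0⊕1⊕1⊕1⊕0⊕0⊕0⊕1⊕1⊕1⊕0 = 1
s16 (pos 16,17,18,19,20,21,22,23,24,25,26,27,28,29,30,31): 1⊕1⊕0⊕1⊕0⊕0⊕0⊕0⊕1⊕0⊕0⊕0⊕1⊕1⊕1⊕0 = 1
Syndrome s16…s1 = 11010 → error at position 26.
Flip position 26: 0000001101100111101000010001110 → 0000001101100111101000010101110
Read data bits from positions 3,5,6,7,9,10,11,12,13,14,15,17,18,19,20,21,22,23,24,25,26,27,28,29,30,31: 00010110011101000010101110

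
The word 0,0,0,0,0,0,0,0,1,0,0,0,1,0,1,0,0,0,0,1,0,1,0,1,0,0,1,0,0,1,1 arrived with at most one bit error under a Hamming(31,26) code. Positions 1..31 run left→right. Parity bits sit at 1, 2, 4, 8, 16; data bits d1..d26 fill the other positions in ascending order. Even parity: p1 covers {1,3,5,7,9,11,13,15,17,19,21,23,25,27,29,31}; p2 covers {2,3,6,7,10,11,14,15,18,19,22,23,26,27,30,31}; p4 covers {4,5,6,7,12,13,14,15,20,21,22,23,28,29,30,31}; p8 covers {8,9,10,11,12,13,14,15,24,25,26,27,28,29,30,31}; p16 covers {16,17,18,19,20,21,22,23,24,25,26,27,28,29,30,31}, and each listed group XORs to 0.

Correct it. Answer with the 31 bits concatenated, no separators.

s1 (pos 1,3,5,7,9,11,13,15,17,19,21,23,25,27,29,31): 0⊕0⊕0⊕0⊕1⊕0⊕1⊕1⊕0⊕0⊕0⊕0⊕0⊕1⊕0⊕1 = 1
s2 (pos 2,3,6,7,10,11,14,15,18,19,22,23,26,27,30,31): 0⊕0⊕0⊕0⊕0⊕0⊕0⊕1⊕0⊕0⊕1⊕0⊕0⊕1⊕1⊕1 = 1
s4 (pos 4,5,6,7,12,13,14,15,20,21,22,23,28,29,30,31): 0⊕0⊕0⊕0⊕0⊕1⊕0⊕1⊕1⊕0⊕1⊕0⊕0⊕0⊕1⊕1 = 0
s8 (pos 8,9,10,11,12,13,14,15,24,25,26,27,28,29,30,31): 0⊕1⊕0⊕0⊕0⊕1⊕0⊕1⊕1⊕0⊕0⊕1⊕0⊕0⊕1⊕1 = 1
s16 (pos 16,17,18,19,20,21,22,23,24,25,26,27,28,29,30,31): 0⊕0⊕0⊕0⊕1⊕0⊕1⊕0⊕1⊕0⊕0⊕1⊕0⊕0⊕1⊕1 = 0
Syndrome s16…s1 = 01011 → error at position 11.
Flip position 11: 0000000010001010000101010010011 → 0000000010101010000101010010011

0000000010101010000101010010011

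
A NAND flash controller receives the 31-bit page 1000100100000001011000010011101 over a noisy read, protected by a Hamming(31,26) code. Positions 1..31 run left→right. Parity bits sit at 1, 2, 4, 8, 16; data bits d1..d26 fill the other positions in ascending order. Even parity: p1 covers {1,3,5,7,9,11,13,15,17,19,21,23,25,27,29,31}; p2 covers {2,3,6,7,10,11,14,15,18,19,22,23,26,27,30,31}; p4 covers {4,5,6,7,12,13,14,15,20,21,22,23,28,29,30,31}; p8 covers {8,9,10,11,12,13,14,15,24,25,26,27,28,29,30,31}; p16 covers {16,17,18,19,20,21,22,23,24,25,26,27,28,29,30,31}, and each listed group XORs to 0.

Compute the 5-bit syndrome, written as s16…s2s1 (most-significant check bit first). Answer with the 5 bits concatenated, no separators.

00000

s1 (pos 1,3,5,7,9,11,13,15,17,19,21,23,25,27,29,31): 1⊕0⊕1⊕0⊕0⊕0⊕0⊕0⊕0⊕1⊕0⊕0⊕0⊕1⊕1⊕1 = 0
s2 (pos 2,3,6,7,10,11,14,15,18,19,22,23,26,27,30,31): 0⊕0⊕0⊕0⊕0⊕0⊕0⊕0⊕1⊕1⊕0⊕0⊕0⊕1⊕0⊕1 = 0
s4 (pos 4,5,6,7,12,13,14,15,20,21,22,23,28,29,30,31): 0⊕1⊕0⊕0⊕0⊕0⊕0⊕0⊕0⊕0⊕0⊕0⊕1⊕1⊕0⊕1 = 0
s8 (pos 8,9,10,11,12,13,14,15,24,25,26,27,28,29,30,31): 1⊕0⊕0⊕0⊕0⊕0⊕0⊕0⊕1⊕0⊕0⊕1⊕1⊕1⊕0⊕1 = 0
s16 (pos 16,17,18,19,20,21,22,23,24,25,26,27,28,29,30,31): 1⊕0⊕1⊕1⊕0⊕0⊕0⊕0⊕1⊕0⊕0⊕1⊕1⊕1⊕0⊕1 = 0
Syndrome s16…s1 = 00000 → no error.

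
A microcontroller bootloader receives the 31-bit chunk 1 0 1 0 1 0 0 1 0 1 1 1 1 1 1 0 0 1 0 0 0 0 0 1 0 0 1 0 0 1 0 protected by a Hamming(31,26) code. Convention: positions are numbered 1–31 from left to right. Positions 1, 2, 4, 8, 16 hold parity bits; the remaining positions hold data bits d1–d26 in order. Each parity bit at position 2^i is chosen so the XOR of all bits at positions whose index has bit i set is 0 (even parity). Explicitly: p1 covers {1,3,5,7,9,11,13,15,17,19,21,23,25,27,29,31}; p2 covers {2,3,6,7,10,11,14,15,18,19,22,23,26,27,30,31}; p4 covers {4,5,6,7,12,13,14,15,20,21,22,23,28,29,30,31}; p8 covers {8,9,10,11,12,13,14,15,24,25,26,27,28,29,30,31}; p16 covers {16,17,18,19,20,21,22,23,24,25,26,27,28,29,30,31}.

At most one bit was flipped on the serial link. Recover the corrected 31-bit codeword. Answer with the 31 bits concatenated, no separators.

0010100101111110010000010010010

s1 (pos 1,3,5,7,9,11,13,15,17,19,21,23,25,27,29,31): 1⊕1⊕1⊕0⊕0⊕1⊕1⊕1⊕0⊕0⊕0⊕0⊕0⊕1⊕0⊕0 = 1
s2 (pos 2,3,6,7,10,11,14,15,18,19,22,23,26,27,30,31): 0⊕1⊕0⊕0⊕1⊕1⊕1⊕1⊕1⊕0⊕0⊕0⊕0⊕1⊕1⊕0 = 0
s4 (pos 4,5,6,7,12,13,14,15,20,21,22,23,28,29,30,31): 0⊕1⊕0⊕0⊕1⊕1⊕1⊕1⊕0⊕0⊕0⊕0⊕0⊕0⊕1⊕0 = 0
s8 (pos 8,9,10,11,12,13,14,15,24,25,26,27,28,29,30,31): 1⊕0⊕1⊕1⊕1⊕1⊕1⊕1⊕1⊕0⊕0⊕1⊕0⊕0⊕1⊕0 = 0
s16 (pos 16,17,18,19,20,21,22,23,24,25,26,27,28,29,30,31): 0⊕0⊕1⊕0⊕0⊕0⊕0⊕0⊕1⊕0⊕0⊕1⊕0⊕0⊕1⊕0 = 0
Syndrome s16…s1 = 00001 → error at position 1.
Flip position 1: 1010100101111110010000010010010 → 0010100101111110010000010010010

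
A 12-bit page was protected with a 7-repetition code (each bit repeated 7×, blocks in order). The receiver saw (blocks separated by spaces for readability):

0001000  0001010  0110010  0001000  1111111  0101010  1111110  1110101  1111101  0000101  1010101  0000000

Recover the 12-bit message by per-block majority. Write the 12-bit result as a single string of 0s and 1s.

000010111010

Block 1 (0001000): 1 one → 0
Block 2 (0001010): 2 ones → 0
Block 3 (0110010): 3 ones → 0
Block 4 (0001000): 1 one → 0
Block 5 (1111111): 7 ones → 1
Block 6 (0101010): 3 ones → 0
Block 7 (1111110): 6 ones → 1
Block 8 (1110101): 5 ones → 1
Block 9 (1111101): 6 ones → 1
Block 10 (0000101): 2 ones → 0
Block 11 (1010101): 4 ones → 1
Block 12 (0000000): 0 ones → 0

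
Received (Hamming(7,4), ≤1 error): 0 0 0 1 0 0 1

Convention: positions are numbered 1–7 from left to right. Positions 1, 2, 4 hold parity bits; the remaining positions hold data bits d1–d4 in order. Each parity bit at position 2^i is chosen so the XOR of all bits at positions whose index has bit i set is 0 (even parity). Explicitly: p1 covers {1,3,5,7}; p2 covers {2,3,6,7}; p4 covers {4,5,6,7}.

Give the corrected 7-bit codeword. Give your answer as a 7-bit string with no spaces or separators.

0011001

s1 (pos 1,3,5,7): 0⊕0⊕0⊕1 = 1
s2 (pos 2,3,6,7): 0⊕0⊕0⊕1 = 1
s4 (pos 4,5,6,7): 1⊕0⊕0⊕1 = 0
Syndrome s4…s1 = 011 → error at position 3.
Flip position 3: 0001001 → 0011001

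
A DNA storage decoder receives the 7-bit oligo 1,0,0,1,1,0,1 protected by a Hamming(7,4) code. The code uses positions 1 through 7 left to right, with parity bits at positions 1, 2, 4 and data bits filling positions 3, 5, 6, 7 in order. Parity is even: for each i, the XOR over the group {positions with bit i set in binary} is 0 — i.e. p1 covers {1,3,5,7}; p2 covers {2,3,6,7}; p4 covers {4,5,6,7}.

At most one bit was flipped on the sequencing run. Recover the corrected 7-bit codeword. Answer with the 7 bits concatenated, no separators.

1001100

s1 (pos 1,3,5,7): 1⊕0⊕1⊕1 = 1
s2 (pos 2,3,6,7): 0⊕0⊕0⊕1 = 1
s4 (pos 4,5,6,7): 1⊕1⊕0⊕1 = 1
Syndrome s4…s1 = 111 → error at position 7.
Flip position 7: 1001101 → 1001100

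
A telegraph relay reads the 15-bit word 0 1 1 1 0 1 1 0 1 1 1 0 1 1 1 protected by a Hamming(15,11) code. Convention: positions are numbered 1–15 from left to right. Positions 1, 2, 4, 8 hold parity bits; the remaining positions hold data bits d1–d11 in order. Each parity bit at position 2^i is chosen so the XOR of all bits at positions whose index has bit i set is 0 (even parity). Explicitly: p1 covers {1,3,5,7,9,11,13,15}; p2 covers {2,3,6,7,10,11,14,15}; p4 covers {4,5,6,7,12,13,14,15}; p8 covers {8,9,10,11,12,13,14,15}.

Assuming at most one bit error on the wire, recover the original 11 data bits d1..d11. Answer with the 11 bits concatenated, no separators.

10111110111

s1 (pos 1,3,5,7,9,11,13,15): 0⊕1⊕0⊕1⊕1⊕1⊕1⊕1 = 0
s2 (pos 2,3,6,7,10,11,14,15): 1⊕1⊕1⊕1⊕1⊕1⊕1⊕1 = 0
s4 (pos 4,5,6,7,12,13,14,15): 1⊕0⊕1⊕1⊕0⊕1⊕1⊕1 = 0
s8 (pos 8,9,10,11,12,13,14,15): 0⊕1⊕1⊕1⊕0⊕1⊕1⊕1 = 0
Syndrome s8…s1 = 0000 → no error.
Read data bits from positions 3,5,6,7,9,10,11,12,13,14,15: 10111110111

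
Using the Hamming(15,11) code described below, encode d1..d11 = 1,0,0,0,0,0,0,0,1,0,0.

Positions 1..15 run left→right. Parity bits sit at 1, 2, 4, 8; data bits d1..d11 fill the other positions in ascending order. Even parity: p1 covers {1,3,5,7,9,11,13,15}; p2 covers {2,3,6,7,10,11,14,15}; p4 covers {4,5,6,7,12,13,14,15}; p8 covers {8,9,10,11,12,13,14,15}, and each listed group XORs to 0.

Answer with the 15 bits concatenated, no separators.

Place data at non-parity positions: p1 p2 1 p4 0 0 0 p8 0 0 0 0 1 0 0
p1 (pos 1,3,5,7,9,11,13,15): XOR of data positions = 1⊕0⊕0⊕0⊕0⊕1⊕0 = 0
p2 (pos 2,3,6,7,10,11,14,15): XOR of data positions = 1⊕0⊕0⊕0⊕0⊕0⊕0 = 1
p4 (pos 4,5,6,7,12,13,14,15): XOR of data positions = 0⊕0⊕0⊕0⊕1⊕0⊕0 = 1
p8 (pos 8,9,10,11,12,13,14,15): XOR of data positions = 0⊕0⊕0⊕0⊕1⊕0⊕0 = 1
Codeword: 011100010000100

011100010000100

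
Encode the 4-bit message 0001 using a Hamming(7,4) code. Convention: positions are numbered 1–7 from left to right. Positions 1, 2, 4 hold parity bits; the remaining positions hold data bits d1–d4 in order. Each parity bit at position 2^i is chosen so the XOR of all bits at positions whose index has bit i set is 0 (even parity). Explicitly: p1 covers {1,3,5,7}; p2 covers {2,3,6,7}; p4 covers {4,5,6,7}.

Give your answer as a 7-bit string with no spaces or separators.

1101001

Place data at non-parity positions: p1 p2 0 p4 0 0 1
p1 (pos 1,3,5,7): XOR of data positions = 0⊕0⊕1 = 1
p2 (pos 2,3,6,7): XOR of data positions = 0⊕0⊕1 = 1
p4 (pos 4,5,6,7): XOR of data positions = 0⊕0⊕1 = 1
Codeword: 1101001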